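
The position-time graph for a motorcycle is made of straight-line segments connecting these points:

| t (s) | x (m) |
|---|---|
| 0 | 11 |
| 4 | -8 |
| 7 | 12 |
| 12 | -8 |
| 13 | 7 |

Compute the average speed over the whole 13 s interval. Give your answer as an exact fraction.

74/13 m/s

Average speed = (total path length)/(elapsed time); on a piecewise-linear x-t graph the path length is Σ|Δx|.
0–4 s: |Δx| = |-8 − 11| = 19 m
4–7 s: |Δx| = |12 − -8| = 20 m
7–12 s: |Δx| = |-8 − 12| = 20 m
12–13 s: |Δx| = |7 − -8| = 15 m
Total path = 74 m; average speed = 74/13 = 74/13 m/s.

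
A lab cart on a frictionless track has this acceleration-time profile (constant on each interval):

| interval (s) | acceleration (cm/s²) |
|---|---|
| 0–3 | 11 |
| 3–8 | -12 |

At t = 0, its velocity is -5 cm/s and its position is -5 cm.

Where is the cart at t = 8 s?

On each constant-a segment, Δv = aΔt and Δx = v₀Δt + ½aΔt²; chain segment to segment.
0–3 s: v starts -5 cm/s; Δx = -5·3 + ½·11·3² = 34.5 cm; v ends 28 cm/s.
3–8 s: v starts 28 cm/s; Δx = 28·5 + ½·-12·5² = -10 cm; v ends -32 cm/s.
x(8) = -5 + Σ Δx = 19.5 cm.

19.5 cm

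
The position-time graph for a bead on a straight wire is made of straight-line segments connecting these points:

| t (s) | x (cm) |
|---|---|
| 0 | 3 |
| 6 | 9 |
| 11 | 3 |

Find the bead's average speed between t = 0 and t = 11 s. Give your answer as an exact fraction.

12/11 cm/s

Average speed = (total path length)/(elapsed time); on a piecewise-linear x-t graph the path length is Σ|Δx|.
0–6 s: |Δx| = |9 − 3| = 6 cm
6–11 s: |Δx| = |3 − 9| = 6 cm
Total path = 12 cm; average speed = 12/11 = 12/11 cm/s.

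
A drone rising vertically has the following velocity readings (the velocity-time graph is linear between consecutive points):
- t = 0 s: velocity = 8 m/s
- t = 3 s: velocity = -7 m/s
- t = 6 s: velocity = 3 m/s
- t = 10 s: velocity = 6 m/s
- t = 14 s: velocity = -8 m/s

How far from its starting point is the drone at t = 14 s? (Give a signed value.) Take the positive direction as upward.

Displacement is the signed area under the v-t curve.
0–3 s: ½(8 + -7)(3) = 1.5 m
3–6 s: ½(-7 + 3)(3) = -6 m
6–10 s: ½(3 + 6)(4) = 18 m
10–14 s: ½(6 + -8)(4) = -4 m
Net displacement = 9.5 m

9.5 m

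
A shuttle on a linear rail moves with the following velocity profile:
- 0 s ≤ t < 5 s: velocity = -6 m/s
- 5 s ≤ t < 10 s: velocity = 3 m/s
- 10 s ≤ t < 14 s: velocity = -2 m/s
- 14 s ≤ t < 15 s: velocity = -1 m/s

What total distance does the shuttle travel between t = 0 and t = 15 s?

Total distance travelled is ∫|v| dt — sum the magnitudes of each area piece.
0–5 s: |-6| × 5 = 30 m
5–10 s: |3| × 5 = 15 m
10–14 s: |-2| × 4 = 8 m
14–15 s: |-1| × 1 = 1 m
Total distance = 54 m

54 m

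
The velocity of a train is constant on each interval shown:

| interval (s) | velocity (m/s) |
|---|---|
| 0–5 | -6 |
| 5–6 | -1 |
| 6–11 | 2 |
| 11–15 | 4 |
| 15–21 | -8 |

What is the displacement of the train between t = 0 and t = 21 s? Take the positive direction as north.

Net displacement equals the area under the velocity-time graph (areas below the axis count negative).
0–5 s: -6 × 5 = -30 m
5–6 s: -1 × 1 = -1 m
6–11 s: 2 × 5 = 10 m
11–15 s: 4 × 4 = 16 m
15–21 s: -8 × 6 = -48 m
Net displacement = -53 m

-53 m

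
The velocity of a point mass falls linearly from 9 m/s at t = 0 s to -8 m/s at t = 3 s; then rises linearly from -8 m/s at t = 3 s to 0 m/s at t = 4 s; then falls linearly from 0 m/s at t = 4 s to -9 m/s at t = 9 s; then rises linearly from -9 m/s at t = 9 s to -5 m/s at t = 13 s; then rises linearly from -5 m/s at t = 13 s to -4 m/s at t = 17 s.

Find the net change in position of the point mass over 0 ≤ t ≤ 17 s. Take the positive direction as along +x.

Displacement is the signed area under the v-t curve.
0–3 s: ½(9 + -8)(3) = 1.5 m
3–4 s: ½(-8 + 0)(1) = -4 m
4–9 s: ½(0 + -9)(5) = -22.5 m
9–13 s: ½(-9 + -5)(4) = -28 m
13–17 s: ½(-5 + -4)(4) = -18 m
Net displacement = -71 m

-71 m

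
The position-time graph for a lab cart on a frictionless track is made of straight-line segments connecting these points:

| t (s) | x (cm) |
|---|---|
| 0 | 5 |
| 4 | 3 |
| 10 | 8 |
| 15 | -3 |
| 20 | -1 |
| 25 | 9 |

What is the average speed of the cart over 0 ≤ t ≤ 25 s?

Average speed = (total path length)/(elapsed time); on a piecewise-linear x-t graph the path length is Σ|Δx|.
0–4 s: |Δx| = |3 − 5| = 2 cm
4–10 s: |Δx| = |8 − 3| = 5 cm
10–15 s: |Δx| = |-3 − 8| = 11 cm
15–20 s: |Δx| = |-1 − -3| = 2 cm
20–25 s: |Δx| = |9 − -1| = 10 cm
Total path = 30 cm; average speed = 30/25 = 1.2 cm/s.

1.2 cm/s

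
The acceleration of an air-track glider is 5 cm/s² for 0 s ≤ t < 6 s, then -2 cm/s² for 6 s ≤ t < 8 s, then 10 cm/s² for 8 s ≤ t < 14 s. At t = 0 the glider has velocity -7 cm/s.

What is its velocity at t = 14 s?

79 cm/s

Δv equals the area under the a-t graph; then v = v₀ + Δv.
0–6 s: 5 × 6 = 30 cm/s
6–8 s: -2 × 2 = -4 cm/s
8–14 s: 10 × 6 = 60 cm/s
Δv = 86 cm/s, so v(14) = -7 + (86) = 79 cm/s.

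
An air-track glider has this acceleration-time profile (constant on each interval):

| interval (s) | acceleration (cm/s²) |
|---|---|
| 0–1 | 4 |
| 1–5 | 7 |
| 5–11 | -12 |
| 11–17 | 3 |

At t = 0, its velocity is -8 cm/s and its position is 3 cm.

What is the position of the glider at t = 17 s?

On each constant-a segment, Δv = aΔt and Δx = v₀Δt + ½aΔt²; chain segment to segment.
0–1 s: v starts -8 cm/s; Δx = -8·1 + ½·4·1² = -6 cm; v ends -4 cm/s.
1–5 s: v starts -4 cm/s; Δx = -4·4 + ½·7·4² = 40 cm; v ends 24 cm/s.
5–11 s: v starts 24 cm/s; Δx = 24·6 + ½·-12·6² = -72 cm; v ends -48 cm/s.
11–17 s: v starts -48 cm/s; Δx = -48·6 + ½·3·6² = -234 cm; v ends -30 cm/s.
x(17) = 3 + Σ Δx = -269 cm.

-269 cm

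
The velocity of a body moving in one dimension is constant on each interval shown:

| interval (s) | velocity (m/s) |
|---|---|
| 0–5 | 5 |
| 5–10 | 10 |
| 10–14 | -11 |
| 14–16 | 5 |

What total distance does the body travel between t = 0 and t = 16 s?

Distance (not displacement) is the total path length: add the absolute areas under v-t.
0–5 s: |5| × 5 = 25 m
5–10 s: |10| × 5 = 50 m
10–14 s: |-11| × 4 = 44 m
14–16 s: |5| × 2 = 10 m
Total distance = 129 m

129 m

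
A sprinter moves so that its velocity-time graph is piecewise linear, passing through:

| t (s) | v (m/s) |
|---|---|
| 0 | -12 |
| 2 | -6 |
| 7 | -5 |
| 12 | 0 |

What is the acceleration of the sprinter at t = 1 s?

Acceleration is the slope of the v-t graph on 0–2 s: (-6 − -12)/(2 − 0) = 3 m/s².

3 m/s²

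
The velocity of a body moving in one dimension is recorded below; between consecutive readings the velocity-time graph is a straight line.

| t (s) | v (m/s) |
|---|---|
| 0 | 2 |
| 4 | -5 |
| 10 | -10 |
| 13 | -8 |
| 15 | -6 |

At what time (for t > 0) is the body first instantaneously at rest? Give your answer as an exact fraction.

t = 8/7 s

v changes sign on 0–4 s (from 2 to -5); the graph is linear there, so v = 0 at t = 0 + (-2)·(4 − 0)/(-5 − 2) = 8/7 s.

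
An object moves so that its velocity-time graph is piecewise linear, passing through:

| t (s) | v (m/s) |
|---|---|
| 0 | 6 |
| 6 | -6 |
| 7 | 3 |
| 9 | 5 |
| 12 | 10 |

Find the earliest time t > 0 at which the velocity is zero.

t = 3 s

v changes sign on 0–6 s (from 6 to -6); the graph is linear there, so v = 0 at t = 0 + (-6)·(6 − 0)/(-6 − 6) = 3 s.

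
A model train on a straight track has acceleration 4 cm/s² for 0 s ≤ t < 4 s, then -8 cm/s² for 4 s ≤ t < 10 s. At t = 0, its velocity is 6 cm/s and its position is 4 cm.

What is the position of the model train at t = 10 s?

On each constant-a segment, Δv = aΔt and Δx = v₀Δt + ½aΔt²; chain segment to segment.
0–4 s: v starts 6 cm/s; Δx = 6·4 + ½·4·4² = 56 cm; v ends 22 cm/s.
4–10 s: v starts 22 cm/s; Δx = 22·6 + ½·-8·6² = -12 cm; v ends -26 cm/s.
x(10) = 4 + Σ Δx = 48 cm.

48 cm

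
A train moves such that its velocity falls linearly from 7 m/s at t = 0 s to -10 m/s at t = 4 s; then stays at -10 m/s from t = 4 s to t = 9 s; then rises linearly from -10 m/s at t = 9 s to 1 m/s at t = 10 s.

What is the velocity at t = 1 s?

On 0–4 s the graph is linear from 7 to -10 m/s: v(1) = 7 + (-10 − 7)·(1 − 0)/(4 − 0) = 2.75 m/s.

2.75 m/s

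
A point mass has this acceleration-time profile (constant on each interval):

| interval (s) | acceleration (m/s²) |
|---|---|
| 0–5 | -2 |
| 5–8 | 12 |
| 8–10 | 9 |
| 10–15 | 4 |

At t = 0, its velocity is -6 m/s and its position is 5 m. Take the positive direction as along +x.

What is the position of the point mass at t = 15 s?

On each constant-a segment, Δv = aΔt and Δx = v₀Δt + ½aΔt²; chain segment to segment.
0–5 s: v starts -6 m/s; Δx = -6·5 + ½·-2·5² = -55 m; v ends -16 m/s.
5–8 s: v starts -16 m/s; Δx = -16·3 + ½·12·3² = 6 m; v ends 20 m/s.
8–10 s: v starts 20 m/s; Δx = 20·2 + ½·9·2² = 58 m; v ends 38 m/s.
10–15 s: v starts 38 m/s; Δx = 38·5 + ½·4·5² = 240 m; v ends 58 m/s.
x(15) = 5 + Σ Δx = 254 m.

254 m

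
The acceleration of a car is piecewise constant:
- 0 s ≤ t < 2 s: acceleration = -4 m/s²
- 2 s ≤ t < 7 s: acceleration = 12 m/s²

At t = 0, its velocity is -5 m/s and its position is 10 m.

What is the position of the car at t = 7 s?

77 m

On each constant-a segment, Δv = aΔt and Δx = v₀Δt + ½aΔt²; chain segment to segment.
0–2 s: v starts -5 m/s; Δx = -5·2 + ½·-4·2² = -18 m; v ends -13 m/s.
2–7 s: v starts -13 m/s; Δx = -13·5 + ½·12·5² = 85 m; v ends 47 m/s.
x(7) = 10 + Σ Δx = 77 m.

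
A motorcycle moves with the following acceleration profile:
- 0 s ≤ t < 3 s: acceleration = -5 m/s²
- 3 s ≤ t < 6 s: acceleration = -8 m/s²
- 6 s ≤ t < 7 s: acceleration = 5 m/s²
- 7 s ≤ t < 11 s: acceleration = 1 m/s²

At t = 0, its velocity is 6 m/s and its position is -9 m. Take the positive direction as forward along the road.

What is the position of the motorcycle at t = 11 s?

-211 m

On each constant-a segment, Δv = aΔt and Δx = v₀Δt + ½aΔt²; chain segment to segment.
0–3 s: v starts 6 m/s; Δx = 6·3 + ½·-5·3² = -4.5 m; v ends -9 m/s.
3–6 s: v starts -9 m/s; Δx = -9·3 + ½·-8·3² = -63 m; v ends -33 m/s.
6–7 s: v starts -33 m/s; Δx = -33·1 + ½·5·1² = -30.5 m; v ends -28 m/s.
7–11 s: v starts -28 m/s; Δx = -28·4 + ½·1·4² = -104 m; v ends -24 m/s.
x(11) = -9 + Σ Δx = -211 m.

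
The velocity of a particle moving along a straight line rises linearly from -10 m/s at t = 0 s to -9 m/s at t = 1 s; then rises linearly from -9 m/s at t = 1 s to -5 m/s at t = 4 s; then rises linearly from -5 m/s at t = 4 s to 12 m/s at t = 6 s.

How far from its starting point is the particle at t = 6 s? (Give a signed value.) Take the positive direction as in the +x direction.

Displacement is the signed area under the v-t curve.
0–1 s: ½(-10 + -9)(1) = -9.5 m
1–4 s: ½(-9 + -5)(3) = -21 m
4–6 s: ½(-5 + 12)(2) = 7 m
Net displacement = -23.5 m

-23.5 m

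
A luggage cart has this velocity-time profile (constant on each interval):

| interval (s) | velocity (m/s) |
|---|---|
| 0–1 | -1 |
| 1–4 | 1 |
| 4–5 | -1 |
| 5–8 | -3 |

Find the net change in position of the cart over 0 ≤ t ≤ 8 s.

Displacement is the signed area under the v-t curve.
0–1 s: -1 × 1 = -1 m
1–4 s: 1 × 3 = 3 m
4–5 s: -1 × 1 = -1 m
5–8 s: -3 × 3 = -9 m
Net displacement = -8 m

-8 m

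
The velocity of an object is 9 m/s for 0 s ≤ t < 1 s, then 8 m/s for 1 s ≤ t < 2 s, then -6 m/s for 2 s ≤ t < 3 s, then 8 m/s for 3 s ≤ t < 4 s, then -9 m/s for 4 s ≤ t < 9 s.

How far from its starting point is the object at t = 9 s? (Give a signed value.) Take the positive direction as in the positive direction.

Displacement is the signed area under the v-t curve.
0–1 s: 9 × 1 = 9 m
1–2 s: 8 × 1 = 8 m
2–3 s: -6 × 1 = -6 m
3–4 s: 8 × 1 = 8 m
4–9 s: -9 × 5 = -45 m
Net displacement = -26 m

-26 m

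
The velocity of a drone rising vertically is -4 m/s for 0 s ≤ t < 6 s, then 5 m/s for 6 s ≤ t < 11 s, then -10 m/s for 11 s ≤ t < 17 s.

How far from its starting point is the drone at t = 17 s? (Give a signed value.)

Displacement is the signed area under the v-t curve.
0–6 s: -4 × 6 = -24 m
6–11 s: 5 × 5 = 25 m
11–17 s: -10 × 6 = -60 m
Net displacement = -59 m

-59 m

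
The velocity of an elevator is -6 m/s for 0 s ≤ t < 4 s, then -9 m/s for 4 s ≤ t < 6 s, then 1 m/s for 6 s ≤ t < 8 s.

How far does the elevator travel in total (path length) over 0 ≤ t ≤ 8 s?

44 m

Total distance travelled is ∫|v| dt — sum the magnitudes of each area piece.
0–4 s: |-6| × 4 = 24 m
4–6 s: |-9| × 2 = 18 m
6–8 s: |1| × 2 = 2 m
Total distance = 44 m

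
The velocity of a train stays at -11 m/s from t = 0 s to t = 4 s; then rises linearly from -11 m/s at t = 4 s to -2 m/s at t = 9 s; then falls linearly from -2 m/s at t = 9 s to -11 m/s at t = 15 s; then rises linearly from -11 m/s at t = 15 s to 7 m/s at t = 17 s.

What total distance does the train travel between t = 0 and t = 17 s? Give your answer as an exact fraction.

2249/18 m

Total distance travelled is ∫|v| dt — sum the magnitudes of each area piece.
0–4 s: |-11| × 4 = 44 m
4–9 s: |½(-11 + -2)(5)| = 32.5 m
9–15 s: |½(-2 + -11)(6)| = 39 m
15–17 s: v = 0 at t = 146/9 s; triangle areas 121/18 + 49/18 = 85/9 m
Total distance = 2249/18 m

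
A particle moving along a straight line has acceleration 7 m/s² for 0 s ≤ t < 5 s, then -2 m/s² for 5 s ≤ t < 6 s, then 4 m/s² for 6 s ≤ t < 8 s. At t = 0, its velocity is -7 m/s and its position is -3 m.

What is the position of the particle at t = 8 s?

136.5 m

On each constant-a segment, Δv = aΔt and Δx = v₀Δt + ½aΔt²; chain segment to segment.
0–5 s: v starts -7 m/s; Δx = -7·5 + ½·7·5² = 52.5 m; v ends 28 m/s.
5–6 s: v starts 28 m/s; Δx = 28·1 + ½·-2·1² = 27 m; v ends 26 m/s.
6–8 s: v starts 26 m/s; Δx = 26·2 + ½·4·2² = 60 m; v ends 34 m/s.
x(8) = -3 + Σ Δx = 136.5 m.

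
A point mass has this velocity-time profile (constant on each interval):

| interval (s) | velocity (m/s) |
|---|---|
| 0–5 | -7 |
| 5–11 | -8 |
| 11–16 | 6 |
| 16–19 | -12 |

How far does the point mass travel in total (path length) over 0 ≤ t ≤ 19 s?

149 m

Distance (not displacement) is the total path length: add the absolute areas under v-t.
0–5 s: |-7| × 5 = 35 m
5–11 s: |-8| × 6 = 48 m
11–16 s: |6| × 5 = 30 m
16–19 s: |-12| × 3 = 36 m
Total distance = 149 m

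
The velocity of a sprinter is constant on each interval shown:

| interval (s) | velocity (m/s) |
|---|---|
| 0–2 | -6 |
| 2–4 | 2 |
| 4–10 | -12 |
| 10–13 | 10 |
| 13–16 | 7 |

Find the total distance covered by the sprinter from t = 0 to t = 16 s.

139 m

Distance (not displacement) is the total path length: add the absolute areas under v-t.
0–2 s: |-6| × 2 = 12 m
2–4 s: |2| × 2 = 4 m
4–10 s: |-12| × 6 = 72 m
10–13 s: |10| × 3 = 30 m
13–16 s: |7| × 3 = 21 m
Total distance = 139 m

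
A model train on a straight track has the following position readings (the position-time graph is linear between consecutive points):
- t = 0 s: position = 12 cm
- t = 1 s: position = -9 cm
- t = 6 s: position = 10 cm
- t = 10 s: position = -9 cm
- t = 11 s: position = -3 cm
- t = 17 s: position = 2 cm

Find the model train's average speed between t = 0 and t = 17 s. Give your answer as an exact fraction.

Average speed = (total path length)/(elapsed time); on a piecewise-linear x-t graph the path length is Σ|Δx|.
0–1 s: |Δx| = |-9 − 12| = 21 cm
1–6 s: |Δx| = |10 − -9| = 19 cm
6–10 s: |Δx| = |-9 − 10| = 19 cm
10–11 s: |Δx| = |-3 − -9| = 6 cm
11–17 s: |Δx| = |2 − -3| = 5 cm
Total path = 70 cm; average speed = 70/17 = 70/17 cm/s.

70/17 cm/s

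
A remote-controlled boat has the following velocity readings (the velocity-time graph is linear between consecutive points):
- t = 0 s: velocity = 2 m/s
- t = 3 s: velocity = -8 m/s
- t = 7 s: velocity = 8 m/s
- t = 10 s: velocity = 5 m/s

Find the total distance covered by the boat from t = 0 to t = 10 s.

45.7 m

Distance (not displacement) is the total path length: add the absolute areas under v-t.
0–3 s: v = 0 at t = 0.6 s; triangle areas 0.6 + 9.6 = 10.2 m
3–7 s: v = 0 at t = 5 s; triangle areas 8 + 8 = 16 m
7–10 s: |½(8 + 5)(3)| = 19.5 m
Total distance = 45.7 m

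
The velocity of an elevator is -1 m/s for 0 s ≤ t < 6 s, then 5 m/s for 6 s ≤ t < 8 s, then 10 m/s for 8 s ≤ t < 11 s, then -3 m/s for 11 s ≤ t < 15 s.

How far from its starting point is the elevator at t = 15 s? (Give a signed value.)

22 m

Displacement is the signed area under the v-t curve.
0–6 s: -1 × 6 = -6 m
6–8 s: 5 × 2 = 10 m
8–11 s: 10 × 3 = 30 m
11–15 s: -3 × 4 = -12 m
Net displacement = 22 m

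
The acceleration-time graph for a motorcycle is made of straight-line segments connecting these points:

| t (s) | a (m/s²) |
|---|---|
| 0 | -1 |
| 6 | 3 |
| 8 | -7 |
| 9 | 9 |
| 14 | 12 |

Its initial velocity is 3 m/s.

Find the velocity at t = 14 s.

Δv equals the area under the a-t graph; then v = v₀ + Δv.
0–6 s: ½(-1 + 3)(6) = 6 m/s
6–8 s: ½(3 + -7)(2) = -4 m/s
8–9 s: ½(-7 + 9)(1) = 1 m/s
9–14 s: ½(9 + 12)(5) = 52.5 m/s
Δv = 55.5 m/s, so v(14) = 3 + (55.5) = 58.5 m/s.

58.5 m/s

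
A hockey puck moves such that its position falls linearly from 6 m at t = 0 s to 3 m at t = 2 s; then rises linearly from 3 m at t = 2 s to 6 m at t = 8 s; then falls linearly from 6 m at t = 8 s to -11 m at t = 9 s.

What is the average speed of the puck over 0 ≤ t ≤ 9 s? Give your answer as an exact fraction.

23/9 m/s

Average speed = (total path length)/(elapsed time); on a piecewise-linear x-t graph the path length is Σ|Δx|.
0–2 s: |Δx| = |3 − 6| = 3 m
2–8 s: |Δx| = |6 − 3| = 3 m
8–9 s: |Δx| = |-11 − 6| = 17 m
Total path = 23 m; average speed = 23/9 = 23/9 m/s.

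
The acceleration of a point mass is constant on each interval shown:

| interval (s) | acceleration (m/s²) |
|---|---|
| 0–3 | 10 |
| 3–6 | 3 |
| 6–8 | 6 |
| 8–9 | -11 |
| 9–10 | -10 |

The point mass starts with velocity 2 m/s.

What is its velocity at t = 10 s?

Δv equals the area under the a-t graph; then v = v₀ + Δv.
0–3 s: 10 × 3 = 30 m/s
3–6 s: 3 × 3 = 9 m/s
6–8 s: 6 × 2 = 12 m/s
8–9 s: -11 × 1 = -11 m/s
9–10 s: -10 × 1 = -10 m/s
Δv = 30 m/s, so v(10) = 2 + (30) = 32 m/s.

32 m/s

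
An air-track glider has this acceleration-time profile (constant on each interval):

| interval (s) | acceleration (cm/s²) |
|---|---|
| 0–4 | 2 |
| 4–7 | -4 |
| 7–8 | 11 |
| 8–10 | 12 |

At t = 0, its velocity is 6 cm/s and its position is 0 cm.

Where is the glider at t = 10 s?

On each constant-a segment, Δv = aΔt and Δx = v₀Δt + ½aΔt²; chain segment to segment.
0–4 s: v starts 6 cm/s; Δx = 6·4 + ½·2·4² = 40 cm; v ends 14 cm/s.
4–7 s: v starts 14 cm/s; Δx = 14·3 + ½·-4·3² = 24 cm; v ends 2 cm/s.
7–8 s: v starts 2 cm/s; Δx = 2·1 + ½·11·1² = 7.5 cm; v ends 13 cm/s.
8–10 s: v starts 13 cm/s; Δx = 13·2 + ½·12·2² = 50 cm; v ends 37 cm/s.
x(10) = 0 + Σ Δx = 121.5 cm.

121.5 cm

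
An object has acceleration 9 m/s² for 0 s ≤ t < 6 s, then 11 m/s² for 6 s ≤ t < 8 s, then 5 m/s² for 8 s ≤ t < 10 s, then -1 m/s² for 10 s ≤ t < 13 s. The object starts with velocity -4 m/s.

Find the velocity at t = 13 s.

Δv equals the area under the a-t graph; then v = v₀ + Δv.
0–6 s: 9 × 6 = 54 m/s
6–8 s: 11 × 2 = 22 m/s
8–10 s: 5 × 2 = 10 m/s
10–13 s: -1 × 3 = -3 m/s
Δv = 83 m/s, so v(13) = -4 + (83) = 79 m/s.

79 m/s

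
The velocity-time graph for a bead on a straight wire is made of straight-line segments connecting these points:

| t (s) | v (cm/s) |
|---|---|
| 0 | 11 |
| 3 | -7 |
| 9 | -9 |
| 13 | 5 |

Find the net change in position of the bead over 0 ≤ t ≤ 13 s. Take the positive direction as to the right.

Displacement is the signed area under the v-t curve.
0–3 s: ½(11 + -7)(3) = 6 cm
3–9 s: ½(-7 + -9)(6) = -48 cm
9–13 s: ½(-9 + 5)(4) = -8 cm
Net displacement = -50 cm

-50 cm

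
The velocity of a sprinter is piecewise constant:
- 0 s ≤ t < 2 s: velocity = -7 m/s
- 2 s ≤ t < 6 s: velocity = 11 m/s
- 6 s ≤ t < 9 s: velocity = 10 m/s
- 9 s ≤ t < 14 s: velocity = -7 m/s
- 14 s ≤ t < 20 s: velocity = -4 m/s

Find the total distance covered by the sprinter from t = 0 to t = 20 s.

147 m

Distance (not displacement) is the total path length: add the absolute areas under v-t.
0–2 s: |-7| × 2 = 14 m
2–6 s: |11| × 4 = 44 m
6–9 s: |10| × 3 = 30 m
9–14 s: |-7| × 5 = 35 m
14–20 s: |-4| × 6 = 24 m
Total distance = 147 m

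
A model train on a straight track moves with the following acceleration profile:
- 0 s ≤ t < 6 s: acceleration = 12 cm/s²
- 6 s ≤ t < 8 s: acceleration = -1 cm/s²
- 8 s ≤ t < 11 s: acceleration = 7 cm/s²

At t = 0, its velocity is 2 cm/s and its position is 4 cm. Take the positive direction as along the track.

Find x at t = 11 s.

625.5 cm

On each constant-a segment, Δv = aΔt and Δx = v₀Δt + ½aΔt²; chain segment to segment.
0–6 s: v starts 2 cm/s; Δx = 2·6 + ½·12·6² = 228 cm; v ends 74 cm/s.
6–8 s: v starts 74 cm/s; Δx = 74·2 + ½·-1·2² = 146 cm; v ends 72 cm/s.
8–11 s: v starts 72 cm/s; Δx = 72·3 + ½·7·3² = 247.5 cm; v ends 93 cm/s.
x(11) = 4 + Σ Δx = 625.5 cm.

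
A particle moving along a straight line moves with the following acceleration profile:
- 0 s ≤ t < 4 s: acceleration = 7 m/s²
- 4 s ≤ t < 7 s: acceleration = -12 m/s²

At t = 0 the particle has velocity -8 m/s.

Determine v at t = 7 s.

-16 m/s

Δv equals the area under the a-t graph; then v = v₀ + Δv.
0–4 s: 7 × 4 = 28 m/s
4–7 s: -12 × 3 = -36 m/s
Δv = -8 m/s, so v(7) = -8 + (-8) = -16 m/s.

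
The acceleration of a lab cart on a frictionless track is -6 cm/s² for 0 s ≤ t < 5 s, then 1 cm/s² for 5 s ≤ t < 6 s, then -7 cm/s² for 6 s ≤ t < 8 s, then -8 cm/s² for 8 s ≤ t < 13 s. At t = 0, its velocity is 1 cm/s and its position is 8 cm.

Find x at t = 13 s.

-470.5 cm

On each constant-a segment, Δv = aΔt and Δx = v₀Δt + ½aΔt²; chain segment to segment.
0–5 s: v starts 1 cm/s; Δx = 1·5 + ½·-6·5² = -70 cm; v ends -29 cm/s.
5–6 s: v starts -29 cm/s; Δx = -29·1 + ½·1·1² = -28.5 cm; v ends -28 cm/s.
6–8 s: v starts -28 cm/s; Δx = -28·2 + ½·-7·2² = -70 cm; v ends -42 cm/s.
8–13 s: v starts -42 cm/s; Δx = -42·5 + ½·-8·5² = -310 cm; v ends -82 cm/s.
x(13) = 8 + Σ Δx = -470.5 cm.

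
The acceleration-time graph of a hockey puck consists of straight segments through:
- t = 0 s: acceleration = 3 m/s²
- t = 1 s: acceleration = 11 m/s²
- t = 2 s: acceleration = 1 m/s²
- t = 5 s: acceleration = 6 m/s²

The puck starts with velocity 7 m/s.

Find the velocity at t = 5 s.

Δv equals the area under the a-t graph; then v = v₀ + Δv.
0–1 s: ½(3 + 11)(1) = 7 m/s
1–2 s: ½(11 + 1)(1) = 6 m/s
2–5 s: ½(1 + 6)(3) = 10.5 m/s
Δv = 23.5 m/s, so v(5) = 7 + (23.5) = 30.5 m/s.

30.5 m/s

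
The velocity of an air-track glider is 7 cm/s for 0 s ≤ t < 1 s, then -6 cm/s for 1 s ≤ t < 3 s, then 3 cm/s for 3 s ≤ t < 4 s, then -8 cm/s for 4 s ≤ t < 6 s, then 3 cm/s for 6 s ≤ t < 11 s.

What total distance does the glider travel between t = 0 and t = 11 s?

53 cm

Distance (not displacement) is the total path length: add the absolute areas under v-t.
0–1 s: |7| × 1 = 7 cm
1–3 s: |-6| × 2 = 12 cm
3–4 s: |3| × 1 = 3 cm
4–6 s: |-8| × 2 = 16 cm
6–11 s: |3| × 5 = 15 cm
Total distance = 53 cm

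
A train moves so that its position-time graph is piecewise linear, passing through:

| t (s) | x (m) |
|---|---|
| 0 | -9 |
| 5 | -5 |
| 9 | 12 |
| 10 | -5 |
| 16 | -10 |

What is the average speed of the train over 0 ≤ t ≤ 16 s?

Average speed = (total path length)/(elapsed time); on a piecewise-linear x-t graph the path length is Σ|Δx|.
0–5 s: |Δx| = |-5 − -9| = 4 m
5–9 s: |Δx| = |12 − -5| = 17 m
9–10 s: |Δx| = |-5 − 12| = 17 m
10–16 s: |Δx| = |-10 − -5| = 5 m
Total path = 43 m; average speed = 43/16 = 2.6875 m/s.

2.6875 m/s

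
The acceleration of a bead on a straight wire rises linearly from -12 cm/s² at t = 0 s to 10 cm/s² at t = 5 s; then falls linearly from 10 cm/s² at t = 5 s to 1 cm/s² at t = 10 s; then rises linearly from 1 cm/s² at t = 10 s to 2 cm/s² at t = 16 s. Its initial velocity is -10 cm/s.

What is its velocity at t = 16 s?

21.5 cm/s

Δv equals the area under the a-t graph; then v = v₀ + Δv.
0–5 s: ½(-12 + 10)(5) = -5 cm/s
5–10 s: ½(10 + 1)(5) = 27.5 cm/s
10–16 s: ½(1 + 2)(6) = 9 cm/s
Δv = 31.5 cm/s, so v(16) = -10 + (31.5) = 21.5 cm/s.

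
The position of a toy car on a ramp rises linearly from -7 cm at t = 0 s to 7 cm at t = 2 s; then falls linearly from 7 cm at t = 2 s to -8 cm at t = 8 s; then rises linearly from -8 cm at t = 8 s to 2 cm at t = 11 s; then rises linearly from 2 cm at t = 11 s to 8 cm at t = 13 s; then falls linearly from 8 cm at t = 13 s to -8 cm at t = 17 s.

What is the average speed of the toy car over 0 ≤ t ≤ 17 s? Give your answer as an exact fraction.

Average speed = (total path length)/(elapsed time); on a piecewise-linear x-t graph the path length is Σ|Δx|.
0–2 s: |Δx| = |7 − -7| = 14 cm
2–8 s: |Δx| = |-8 − 7| = 15 cm
8–11 s: |Δx| = |2 − -8| = 10 cm
11–13 s: |Δx| = |8 − 2| = 6 cm
13–17 s: |Δx| = |-8 − 8| = 16 cm
Total path = 61 cm; average speed = 61/17 = 61/17 cm/s.

61/17 cm/s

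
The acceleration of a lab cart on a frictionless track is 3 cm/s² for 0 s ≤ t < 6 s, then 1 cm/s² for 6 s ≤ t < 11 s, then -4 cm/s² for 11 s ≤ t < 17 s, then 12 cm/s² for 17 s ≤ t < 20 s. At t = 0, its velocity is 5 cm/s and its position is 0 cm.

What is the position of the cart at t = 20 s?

On each constant-a segment, Δv = aΔt and Δx = v₀Δt + ½aΔt²; chain segment to segment.
0–6 s: v starts 5 cm/s; Δx = 5·6 + ½·3·6² = 84 cm; v ends 23 cm/s.
6–11 s: v starts 23 cm/s; Δx = 23·5 + ½·1·5² = 127.5 cm; v ends 28 cm/s.
11–17 s: v starts 28 cm/s; Δx = 28·6 + ½·-4·6² = 96 cm; v ends 4 cm/s.
17–20 s: v starts 4 cm/s; Δx = 4·3 + ½·12·3² = 66 cm; v ends 40 cm/s.
x(20) = 0 + Σ Δx = 373.5 cm.

373.5 cm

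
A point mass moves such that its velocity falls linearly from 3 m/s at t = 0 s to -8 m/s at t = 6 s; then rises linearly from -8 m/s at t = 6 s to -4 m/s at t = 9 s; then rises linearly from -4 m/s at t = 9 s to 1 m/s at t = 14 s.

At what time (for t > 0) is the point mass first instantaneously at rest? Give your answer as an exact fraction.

v changes sign on 0–6 s (from 3 to -8); the graph is linear there, so v = 0 at t = 0 + (-3)·(6 − 0)/(-8 − 3) = 18/11 s.

t = 18/11 s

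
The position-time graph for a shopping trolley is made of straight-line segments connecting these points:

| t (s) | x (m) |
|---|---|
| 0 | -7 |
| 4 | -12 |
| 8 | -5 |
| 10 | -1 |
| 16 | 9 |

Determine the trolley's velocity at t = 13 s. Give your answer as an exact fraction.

5/3 m/s

Velocity is the slope of the x-t graph on 10–16 s: (9 − -1)/(16 − 10) = 5/3 m/s.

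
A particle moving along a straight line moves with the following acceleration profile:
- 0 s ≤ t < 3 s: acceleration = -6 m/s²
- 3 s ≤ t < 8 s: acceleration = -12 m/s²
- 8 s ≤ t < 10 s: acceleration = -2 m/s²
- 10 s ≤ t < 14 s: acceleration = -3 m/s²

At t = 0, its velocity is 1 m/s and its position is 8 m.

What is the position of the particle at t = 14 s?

On each constant-a segment, Δv = aΔt and Δx = v₀Δt + ½aΔt²; chain segment to segment.
0–3 s: v starts 1 m/s; Δx = 1·3 + ½·-6·3² = -24 m; v ends -17 m/s.
3–8 s: v starts -17 m/s; Δx = -17·5 + ½·-12·5² = -235 m; v ends -77 m/s.
8–10 s: v starts -77 m/s; Δx = -77·2 + ½·-2·2² = -158 m; v ends -81 m/s.
10–14 s: v starts -81 m/s; Δx = -81·4 + ½·-3·4² = -348 m; v ends -93 m/s.
x(14) = 8 + Σ Δx = -757 m.

-757 m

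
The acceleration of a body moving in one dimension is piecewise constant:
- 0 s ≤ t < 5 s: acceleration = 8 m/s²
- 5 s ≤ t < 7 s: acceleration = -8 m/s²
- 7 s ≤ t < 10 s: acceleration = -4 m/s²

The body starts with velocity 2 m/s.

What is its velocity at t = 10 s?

14 m/s

Δv equals the area under the a-t graph; then v = v₀ + Δv.
0–5 s: 8 × 5 = 40 m/s
5–7 s: -8 × 2 = -16 m/s
7–10 s: -4 × 3 = -12 m/s
Δv = 12 m/s, so v(10) = 2 + (12) = 14 m/s.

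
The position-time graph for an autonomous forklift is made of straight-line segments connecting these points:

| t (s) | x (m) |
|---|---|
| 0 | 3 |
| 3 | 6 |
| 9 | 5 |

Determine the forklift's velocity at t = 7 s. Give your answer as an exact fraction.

-1/6 m/s

Velocity is the slope of the x-t graph on 3–9 s: (5 − 6)/(9 − 3) = -1/6 m/s.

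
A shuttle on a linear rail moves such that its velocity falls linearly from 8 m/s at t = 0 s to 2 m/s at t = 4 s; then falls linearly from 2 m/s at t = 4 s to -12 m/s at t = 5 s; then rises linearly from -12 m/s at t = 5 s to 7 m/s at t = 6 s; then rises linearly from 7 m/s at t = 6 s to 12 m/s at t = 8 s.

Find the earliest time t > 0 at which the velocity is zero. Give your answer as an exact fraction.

t = 29/7 s

v changes sign on 4–5 s (from 2 to -12); the graph is linear there, so v = 0 at t = 4 + (-2)·(5 − 4)/(-12 − 2) = 29/7 s.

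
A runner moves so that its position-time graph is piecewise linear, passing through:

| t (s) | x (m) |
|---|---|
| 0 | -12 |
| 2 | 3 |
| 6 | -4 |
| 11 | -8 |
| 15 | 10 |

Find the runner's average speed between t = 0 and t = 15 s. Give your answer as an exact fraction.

Average speed = (total path length)/(elapsed time); on a piecewise-linear x-t graph the path length is Σ|Δx|.
0–2 s: |Δx| = |3 − -12| = 15 m
2–6 s: |Δx| = |-4 − 3| = 7 m
6–11 s: |Δx| = |-8 − -4| = 4 m
11–15 s: |Δx| = |10 − -8| = 18 m
Total path = 44 m; average speed = 44/15 = 44/15 m/s.

44/15 m/s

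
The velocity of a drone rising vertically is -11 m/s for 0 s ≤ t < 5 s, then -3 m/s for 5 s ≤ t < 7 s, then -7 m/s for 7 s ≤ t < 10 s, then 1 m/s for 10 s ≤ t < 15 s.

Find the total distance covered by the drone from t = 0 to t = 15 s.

87 m

Total distance travelled is ∫|v| dt — sum the magnitudes of each area piece.
0–5 s: |-11| × 5 = 55 m
5–7 s: |-3| × 2 = 6 m
7–10 s: |-7| × 3 = 21 m
10–15 s: |1| × 5 = 5 m
Total distance = 87 m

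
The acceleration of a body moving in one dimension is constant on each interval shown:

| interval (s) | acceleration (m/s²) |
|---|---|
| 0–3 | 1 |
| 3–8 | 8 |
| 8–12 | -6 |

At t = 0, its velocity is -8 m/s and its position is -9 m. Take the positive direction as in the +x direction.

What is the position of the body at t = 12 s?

138.5 m

On each constant-a segment, Δv = aΔt and Δx = v₀Δt + ½aΔt²; chain segment to segment.
0–3 s: v starts -8 m/s; Δx = -8·3 + ½·1·3² = -19.5 m; v ends -5 m/s.
3–8 s: v starts -5 m/s; Δx = -5·5 + ½·8·5² = 75 m; v ends 35 m/s.
8–12 s: v starts 35 m/s; Δx = 35·4 + ½·-6·4² = 92 m; v ends 11 m/s.
x(12) = -9 + Σ Δx = 138.5 m.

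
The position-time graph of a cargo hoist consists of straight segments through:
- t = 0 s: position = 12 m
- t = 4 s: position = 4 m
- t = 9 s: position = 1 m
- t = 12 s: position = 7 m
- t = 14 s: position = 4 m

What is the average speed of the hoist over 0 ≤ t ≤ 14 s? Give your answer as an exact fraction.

Average speed = (total path length)/(elapsed time); on a piecewise-linear x-t graph the path length is Σ|Δx|.
0–4 s: |Δx| = |4 − 12| = 8 m
4–9 s: |Δx| = |1 − 4| = 3 m
9–12 s: |Δx| = |7 − 1| = 6 m
12–14 s: |Δx| = |4 − 7| = 3 m
Total path = 20 m; average speed = 20/14 = 10/7 m/s.

10/7 m/s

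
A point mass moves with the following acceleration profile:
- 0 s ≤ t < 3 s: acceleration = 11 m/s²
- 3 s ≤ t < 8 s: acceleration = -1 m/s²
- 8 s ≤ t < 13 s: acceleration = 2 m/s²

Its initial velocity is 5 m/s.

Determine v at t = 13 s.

Δv equals the area under the a-t graph; then v = v₀ + Δv.
0–3 s: 11 × 3 = 33 m/s
3–8 s: -1 × 5 = -5 m/s
8–13 s: 2 × 5 = 10 m/s
Δv = 38 m/s, so v(13) = 5 + (38) = 43 m/s.

43 m/s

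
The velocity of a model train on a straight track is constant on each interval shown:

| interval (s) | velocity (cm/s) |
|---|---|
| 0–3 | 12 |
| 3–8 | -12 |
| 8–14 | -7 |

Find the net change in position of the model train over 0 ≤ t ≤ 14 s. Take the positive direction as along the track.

-66 cm

Displacement is the signed area under the v-t curve.
0–3 s: 12 × 3 = 36 cm
3–8 s: -12 × 5 = -60 cm
8–14 s: -7 × 6 = -42 cm
Net displacement = -66 cm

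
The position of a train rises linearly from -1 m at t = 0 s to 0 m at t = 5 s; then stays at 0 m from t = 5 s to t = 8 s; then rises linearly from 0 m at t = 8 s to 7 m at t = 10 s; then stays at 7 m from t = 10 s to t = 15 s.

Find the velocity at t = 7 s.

Velocity is the slope of the x-t graph on 5–8 s: (0 − 0)/(8 − 5) = 0 m/s.

0 m/s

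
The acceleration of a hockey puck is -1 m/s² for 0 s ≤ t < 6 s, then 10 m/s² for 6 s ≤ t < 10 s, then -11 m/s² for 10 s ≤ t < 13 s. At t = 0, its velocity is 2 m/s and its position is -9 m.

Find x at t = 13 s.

107.5 m

On each constant-a segment, Δv = aΔt and Δx = v₀Δt + ½aΔt²; chain segment to segment.
0–6 s: v starts 2 m/s; Δx = 2·6 + ½·-1·6² = -6 m; v ends -4 m/s.
6–10 s: v starts -4 m/s; Δx = -4·4 + ½·10·4² = 64 m; v ends 36 m/s.
10–13 s: v starts 36 m/s; Δx = 36·3 + ½·-11·3² = 58.5 m; v ends 3 m/s.
x(13) = -9 + Σ Δx = 107.5 m.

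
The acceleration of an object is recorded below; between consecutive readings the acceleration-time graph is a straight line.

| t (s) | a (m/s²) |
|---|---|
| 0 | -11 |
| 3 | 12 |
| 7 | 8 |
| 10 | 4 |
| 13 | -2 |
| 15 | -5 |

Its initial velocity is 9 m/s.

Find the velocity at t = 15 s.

64.5 m/s

Δv equals the area under the a-t graph; then v = v₀ + Δv.
0–3 s: ½(-11 + 12)(3) = 1.5 m/s
3–7 s: ½(12 + 8)(4) = 40 m/s
7–10 s: ½(8 + 4)(3) = 18 m/s
10–13 s: ½(4 + -2)(3) = 3 m/s
13–15 s: ½(-2 + -5)(2) = -7 m/s
Δv = 55.5 m/s, so v(15) = 9 + (55.5) = 64.5 m/s.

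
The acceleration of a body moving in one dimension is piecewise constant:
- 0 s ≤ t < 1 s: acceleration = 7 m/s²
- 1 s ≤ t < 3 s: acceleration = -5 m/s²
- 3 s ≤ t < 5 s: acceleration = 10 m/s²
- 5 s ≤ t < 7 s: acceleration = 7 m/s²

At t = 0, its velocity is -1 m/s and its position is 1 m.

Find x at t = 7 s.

On each constant-a segment, Δv = aΔt and Δx = v₀Δt + ½aΔt²; chain segment to segment.
0–1 s: v starts -1 m/s; Δx = -1·1 + ½·7·1² = 2.5 m; v ends 6 m/s.
1–3 s: v starts 6 m/s; Δx = 6·2 + ½·-5·2² = 2 m; v ends -4 m/s.
3–5 s: v starts -4 m/s; Δx = -4·2 + ½·10·2² = 12 m; v ends 16 m/s.
5–7 s: v starts 16 m/s; Δx = 16·2 + ½·7·2² = 46 m; v ends 30 m/s.
x(7) = 1 + Σ Δx = 63.5 m.

63.5 m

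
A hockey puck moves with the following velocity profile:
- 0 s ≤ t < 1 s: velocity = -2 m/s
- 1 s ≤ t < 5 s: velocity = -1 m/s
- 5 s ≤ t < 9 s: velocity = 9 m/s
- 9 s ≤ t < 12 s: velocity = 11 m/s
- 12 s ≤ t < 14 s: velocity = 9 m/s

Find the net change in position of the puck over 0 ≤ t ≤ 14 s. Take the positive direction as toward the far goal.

Displacement is the signed area under the v-t curve.
0–1 s: -2 × 1 = -2 m
1–5 s: -1 × 4 = -4 m
5–9 s: 9 × 4 = 36 m
9–12 s: 11 × 3 = 33 m
12–14 s: 9 × 2 = 18 m
Net displacement = 81 m

81 m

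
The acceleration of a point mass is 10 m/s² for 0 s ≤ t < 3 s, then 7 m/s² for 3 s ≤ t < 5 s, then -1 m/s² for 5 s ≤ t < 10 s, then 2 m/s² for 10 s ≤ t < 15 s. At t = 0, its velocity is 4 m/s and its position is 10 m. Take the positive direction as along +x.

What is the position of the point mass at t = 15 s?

616.5 m

On each constant-a segment, Δv = aΔt and Δx = v₀Δt + ½aΔt²; chain segment to segment.
0–3 s: v starts 4 m/s; Δx = 4·3 + ½·10·3² = 57 m; v ends 34 m/s.
3–5 s: v starts 34 m/s; Δx = 34·2 + ½·7·2² = 82 m; v ends 48 m/s.
5–10 s: v starts 48 m/s; Δx = 48·5 + ½·-1·5² = 227.5 m; v ends 43 m/s.
10–15 s: v starts 43 m/s; Δx = 43·5 + ½·2·5² = 240 m; v ends 53 m/s.
x(15) = 10 + Σ Δx = 616.5 m.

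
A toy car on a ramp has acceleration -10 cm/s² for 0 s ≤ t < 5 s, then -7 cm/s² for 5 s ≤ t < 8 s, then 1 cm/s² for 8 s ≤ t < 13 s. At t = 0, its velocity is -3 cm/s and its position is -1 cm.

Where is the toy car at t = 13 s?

-689 cm

On each constant-a segment, Δv = aΔt and Δx = v₀Δt + ½aΔt²; chain segment to segment.
0–5 s: v starts -3 cm/s; Δx = -3·5 + ½·-10·5² = -140 cm; v ends -53 cm/s.
5–8 s: v starts -53 cm/s; Δx = -53·3 + ½·-7·3² = -190.5 cm; v ends -74 cm/s.
8–13 s: v starts -74 cm/s; Δx = -74·5 + ½·1·5² = -357.5 cm; v ends -69 cm/s.
x(13) = -1 + Σ Δx = -689 cm.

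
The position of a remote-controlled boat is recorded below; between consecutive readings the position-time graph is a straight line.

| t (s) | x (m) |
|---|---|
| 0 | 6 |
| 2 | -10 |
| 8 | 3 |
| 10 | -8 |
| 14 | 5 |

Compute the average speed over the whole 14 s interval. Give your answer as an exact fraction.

Average speed = (total path length)/(elapsed time); on a piecewise-linear x-t graph the path length is Σ|Δx|.
0–2 s: |Δx| = |-10 − 6| = 16 m
2–8 s: |Δx| = |3 − -10| = 13 m
8–10 s: |Δx| = |-8 − 3| = 11 m
10–14 s: |Δx| = |5 − -8| = 13 m
Total path = 53 m; average speed = 53/14 = 53/14 m/s.

53/14 m/s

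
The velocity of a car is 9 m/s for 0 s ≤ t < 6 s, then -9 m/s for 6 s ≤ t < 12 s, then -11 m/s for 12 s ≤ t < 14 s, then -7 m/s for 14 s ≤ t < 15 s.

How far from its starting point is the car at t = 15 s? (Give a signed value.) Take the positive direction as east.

Displacement is the signed area under the v-t curve.
0–6 s: 9 × 6 = 54 m
6–12 s: -9 × 6 = -54 m
12–14 s: -11 × 2 = -22 m
14–15 s: -7 × 1 = -7 m
Net displacement = -29 m

-29 m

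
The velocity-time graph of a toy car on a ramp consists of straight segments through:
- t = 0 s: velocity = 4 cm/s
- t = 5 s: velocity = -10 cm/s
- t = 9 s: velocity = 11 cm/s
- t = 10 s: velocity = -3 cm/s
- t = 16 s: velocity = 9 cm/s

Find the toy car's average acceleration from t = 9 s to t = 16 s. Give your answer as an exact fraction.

Average acceleration = Δv/Δt = (9 − 11)/(16 − 9) = -2/7 cm/s².

-2/7 cm/s²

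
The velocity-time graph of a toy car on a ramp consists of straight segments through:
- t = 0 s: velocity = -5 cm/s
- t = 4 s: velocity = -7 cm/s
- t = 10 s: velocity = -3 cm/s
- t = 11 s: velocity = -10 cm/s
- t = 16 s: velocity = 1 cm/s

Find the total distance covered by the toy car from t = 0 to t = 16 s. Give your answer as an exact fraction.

918/11 cm

Distance (not displacement) is the total path length: add the absolute areas under v-t.
0–4 s: |½(-5 + -7)(4)| = 24 cm
4–10 s: |½(-7 + -3)(6)| = 30 cm
10–11 s: |½(-3 + -10)(1)| = 6.5 cm
11–16 s: v = 0 at t = 171/11 s; triangle areas 250/11 + 5/22 = 505/22 cm
Total distance = 918/11 cm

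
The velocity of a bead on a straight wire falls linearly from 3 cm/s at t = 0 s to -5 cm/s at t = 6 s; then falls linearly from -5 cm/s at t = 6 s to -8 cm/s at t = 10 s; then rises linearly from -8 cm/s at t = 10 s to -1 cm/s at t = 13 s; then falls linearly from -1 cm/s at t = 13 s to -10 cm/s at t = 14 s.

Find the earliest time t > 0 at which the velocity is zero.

v changes sign on 0–6 s (from 3 to -5); the graph is linear there, so v = 0 at t = 0 + (-3)·(6 − 0)/(-5 − 3) = 2.25 s.

t = 2.25 s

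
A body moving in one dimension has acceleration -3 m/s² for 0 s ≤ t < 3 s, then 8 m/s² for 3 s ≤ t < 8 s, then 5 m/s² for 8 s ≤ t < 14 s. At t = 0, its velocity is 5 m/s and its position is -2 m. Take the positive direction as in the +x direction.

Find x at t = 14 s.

385.5 m

On each constant-a segment, Δv = aΔt and Δx = v₀Δt + ½aΔt²; chain segment to segment.
0–3 s: v starts 5 m/s; Δx = 5·3 + ½·-3·3² = 1.5 m; v ends -4 m/s.
3–8 s: v starts -4 m/s; Δx = -4·5 + ½·8·5² = 80 m; v ends 36 m/s.
8–14 s: v starts 36 m/s; Δx = 36·6 + ½·5·6² = 306 m; v ends 66 m/s.
x(14) = -2 + Σ Δx = 385.5 m.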